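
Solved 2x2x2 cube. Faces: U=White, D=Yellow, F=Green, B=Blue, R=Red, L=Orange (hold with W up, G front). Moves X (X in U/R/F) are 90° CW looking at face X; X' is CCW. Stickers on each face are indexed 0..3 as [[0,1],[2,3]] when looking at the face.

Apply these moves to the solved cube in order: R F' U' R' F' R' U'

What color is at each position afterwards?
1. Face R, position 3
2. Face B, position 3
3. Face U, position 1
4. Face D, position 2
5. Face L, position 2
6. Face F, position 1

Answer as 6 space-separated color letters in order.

Answer: O B B Y O B

Derivation:
After move 1 (R): R=RRRR U=WGWG F=GYGY D=YBYB B=WBWB
After move 2 (F'): F=YYGG U=WGRR R=BRYR D=OOYB L=OGOW
After move 3 (U'): U=GRWR F=OGGG R=YYYR B=BRWB L=WBOW
After move 4 (R'): R=YRYY U=GWWB F=ORGR D=OGYG B=BROB
After move 5 (F'): F=RROG U=GWYY R=GROY D=BWYG L=WBOW
After move 6 (R'): R=RYGO U=GOYB F=RWOY D=BRYG B=GRWB
After move 7 (U'): U=OBGY F=WBOY R=RWGO B=RYWB L=GROW
Query 1: R[3] = O
Query 2: B[3] = B
Query 3: U[1] = B
Query 4: D[2] = Y
Query 5: L[2] = O
Query 6: F[1] = B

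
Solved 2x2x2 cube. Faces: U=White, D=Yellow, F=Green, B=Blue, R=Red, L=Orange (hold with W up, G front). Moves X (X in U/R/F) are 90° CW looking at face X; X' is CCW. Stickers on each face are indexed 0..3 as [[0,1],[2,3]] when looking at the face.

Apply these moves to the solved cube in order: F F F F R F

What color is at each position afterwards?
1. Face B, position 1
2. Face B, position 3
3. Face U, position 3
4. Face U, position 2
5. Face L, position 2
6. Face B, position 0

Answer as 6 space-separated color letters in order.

Answer: B B O O O W

Derivation:
After move 1 (F): F=GGGG U=WWOO R=WRWR D=RRYY L=OYOY
After move 2 (F): F=GGGG U=WWYY R=OROR D=WWYY L=OROR
After move 3 (F): F=GGGG U=WWRR R=YRYR D=OOYY L=OWOW
After move 4 (F): F=GGGG U=WWWW R=RRRR D=YYYY L=OOOO
After move 5 (R): R=RRRR U=WGWG F=GYGY D=YBYB B=WBWB
After move 6 (F): F=GGYY U=WGOO R=WRGR D=RRYB L=OYOB
Query 1: B[1] = B
Query 2: B[3] = B
Query 3: U[3] = O
Query 4: U[2] = O
Query 5: L[2] = O
Query 6: B[0] = W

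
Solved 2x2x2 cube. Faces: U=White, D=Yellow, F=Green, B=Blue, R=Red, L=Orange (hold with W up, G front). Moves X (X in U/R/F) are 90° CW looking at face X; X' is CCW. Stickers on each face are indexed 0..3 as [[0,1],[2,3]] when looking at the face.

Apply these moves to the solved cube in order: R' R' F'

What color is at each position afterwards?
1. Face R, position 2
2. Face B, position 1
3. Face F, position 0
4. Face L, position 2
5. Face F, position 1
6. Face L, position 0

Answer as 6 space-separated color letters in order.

After move 1 (R'): R=RRRR U=WBWB F=GWGW D=YGYG B=YBYB
After move 2 (R'): R=RRRR U=WYWY F=GBGB D=YWYW B=GBGB
After move 3 (F'): F=BBGG U=WYRR R=WRYR D=OOYW L=OYOW
Query 1: R[2] = Y
Query 2: B[1] = B
Query 3: F[0] = B
Query 4: L[2] = O
Query 5: F[1] = B
Query 6: L[0] = O

Answer: Y B B O B O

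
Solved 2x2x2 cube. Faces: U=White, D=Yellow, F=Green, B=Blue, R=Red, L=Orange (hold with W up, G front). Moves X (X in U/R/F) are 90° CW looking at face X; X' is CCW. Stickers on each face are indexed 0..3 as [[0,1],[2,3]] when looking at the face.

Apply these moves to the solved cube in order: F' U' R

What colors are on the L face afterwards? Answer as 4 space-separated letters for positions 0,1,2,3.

After move 1 (F'): F=GGGG U=WWRR R=YRYR D=OOYY L=OWOW
After move 2 (U'): U=WRWR F=OWGG R=GGYR B=YRBB L=BBOW
After move 3 (R): R=YGRG U=WWWG F=OOGY D=OBYY B=RRRB
Query: L face = BBOW

Answer: B B O W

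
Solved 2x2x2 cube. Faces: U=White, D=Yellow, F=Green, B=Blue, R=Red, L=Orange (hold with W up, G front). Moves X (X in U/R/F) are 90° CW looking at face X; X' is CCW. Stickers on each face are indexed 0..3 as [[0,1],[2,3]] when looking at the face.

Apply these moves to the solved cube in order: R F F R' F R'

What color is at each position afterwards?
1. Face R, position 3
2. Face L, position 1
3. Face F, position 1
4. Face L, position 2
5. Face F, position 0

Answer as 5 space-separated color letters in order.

After move 1 (R): R=RRRR U=WGWG F=GYGY D=YBYB B=WBWB
After move 2 (F): F=GGYY U=WGOO R=WRGR D=RRYB L=OYOB
After move 3 (F): F=YGYG U=WGBY R=OROR D=GWYB L=OROR
After move 4 (R'): R=RROO U=WWBW F=YGYY D=GGYG B=BBWB
After move 5 (F): F=YYYG U=WWRR R=BRWO D=ORYG L=OGOG
After move 6 (R'): R=ROBW U=WWRB F=YWYR D=OYYG B=GBRB
Query 1: R[3] = W
Query 2: L[1] = G
Query 3: F[1] = W
Query 4: L[2] = O
Query 5: F[0] = Y

Answer: W G W O Y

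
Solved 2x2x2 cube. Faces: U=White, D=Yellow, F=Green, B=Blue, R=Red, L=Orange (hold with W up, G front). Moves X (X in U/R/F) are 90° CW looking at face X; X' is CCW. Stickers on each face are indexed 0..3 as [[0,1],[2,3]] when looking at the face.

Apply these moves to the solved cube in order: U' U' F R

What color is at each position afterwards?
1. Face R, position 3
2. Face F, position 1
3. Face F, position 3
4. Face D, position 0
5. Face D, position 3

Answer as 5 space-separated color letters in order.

Answer: O O Y R G

Derivation:
After move 1 (U'): U=WWWW F=OOGG R=GGRR B=RRBB L=BBOO
After move 2 (U'): U=WWWW F=BBGG R=OORR B=GGBB L=RROO
After move 3 (F): F=GBGB U=WWOR R=WOWR D=ROYY L=RYOY
After move 4 (R): R=WWRO U=WBOB F=GOGY D=RBYG B=RGWB
Query 1: R[3] = O
Query 2: F[1] = O
Query 3: F[3] = Y
Query 4: D[0] = R
Query 5: D[3] = G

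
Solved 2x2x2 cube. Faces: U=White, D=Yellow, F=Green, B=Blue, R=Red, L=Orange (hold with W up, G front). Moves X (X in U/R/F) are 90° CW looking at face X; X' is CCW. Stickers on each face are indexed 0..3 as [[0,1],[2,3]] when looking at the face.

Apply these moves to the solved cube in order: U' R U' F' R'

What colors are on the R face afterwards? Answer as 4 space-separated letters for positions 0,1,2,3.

Answer: Y G B Y

Derivation:
After move 1 (U'): U=WWWW F=OOGG R=GGRR B=RRBB L=BBOO
After move 2 (R): R=RGRG U=WOWG F=OYGY D=YBYR B=WRWB
After move 3 (U'): U=OGWW F=BBGY R=OYRG B=RGWB L=WROO
After move 4 (F'): F=BYBG U=OGOR R=BYYG D=ROYR L=WWOW
After move 5 (R'): R=YGBY U=OWOR F=BGBR D=RYYG B=RGOB
Query: R face = YGBY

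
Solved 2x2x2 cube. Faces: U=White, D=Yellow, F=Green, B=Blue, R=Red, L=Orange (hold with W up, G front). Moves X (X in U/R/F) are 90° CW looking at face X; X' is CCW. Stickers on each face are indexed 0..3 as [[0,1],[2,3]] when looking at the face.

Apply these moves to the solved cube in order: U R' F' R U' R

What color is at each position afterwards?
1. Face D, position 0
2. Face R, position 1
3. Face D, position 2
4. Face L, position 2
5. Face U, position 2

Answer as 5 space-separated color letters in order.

After move 1 (U): U=WWWW F=RRGG R=BBRR B=OOBB L=GGOO
After move 2 (R'): R=BRBR U=WBWO F=RWGW D=YRYG B=YOYB
After move 3 (F'): F=WWRG U=WBBB R=RRYR D=GOYG L=GOOW
After move 4 (R): R=YRRR U=WWBG F=WORG D=GYYY B=BOBB
After move 5 (U'): U=WGWB F=GORG R=WORR B=YRBB L=BOOW
After move 6 (R): R=RWRO U=WOWG F=GYRY D=GBYY B=BRGB
Query 1: D[0] = G
Query 2: R[1] = W
Query 3: D[2] = Y
Query 4: L[2] = O
Query 5: U[2] = W

Answer: G W Y O W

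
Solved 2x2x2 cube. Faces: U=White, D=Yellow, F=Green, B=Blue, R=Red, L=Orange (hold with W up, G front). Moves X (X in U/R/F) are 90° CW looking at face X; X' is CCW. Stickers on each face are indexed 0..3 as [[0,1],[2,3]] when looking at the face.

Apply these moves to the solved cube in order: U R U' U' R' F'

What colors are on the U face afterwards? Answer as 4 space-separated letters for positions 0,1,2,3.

After move 1 (U): U=WWWW F=RRGG R=BBRR B=OOBB L=GGOO
After move 2 (R): R=RBRB U=WRWG F=RYGY D=YBYO B=WOWB
After move 3 (U'): U=RGWW F=GGGY R=RYRB B=RBWB L=WOOO
After move 4 (U'): U=GWRW F=WOGY R=GGRB B=RYWB L=RBOO
After move 5 (R'): R=GBGR U=GWRR F=WWGW D=YOYY B=OYBB
After move 6 (F'): F=WWWG U=GWGG R=OBYR D=BOYY L=RROR
Query: U face = GWGG

Answer: G W G G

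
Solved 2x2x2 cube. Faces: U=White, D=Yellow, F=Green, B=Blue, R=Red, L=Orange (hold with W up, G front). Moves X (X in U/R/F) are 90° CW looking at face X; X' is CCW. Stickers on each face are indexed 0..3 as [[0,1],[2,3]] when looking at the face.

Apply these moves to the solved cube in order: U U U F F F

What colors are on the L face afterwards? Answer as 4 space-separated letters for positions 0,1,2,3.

Answer: B W O W

Derivation:
After move 1 (U): U=WWWW F=RRGG R=BBRR B=OOBB L=GGOO
After move 2 (U): U=WWWW F=BBGG R=OORR B=GGBB L=RROO
After move 3 (U): U=WWWW F=OOGG R=GGRR B=RRBB L=BBOO
After move 4 (F): F=GOGO U=WWOB R=WGWR D=RGYY L=BYOY
After move 5 (F): F=GGOO U=WWYY R=OGBR D=WWYY L=BROG
After move 6 (F): F=OGOG U=WWGR R=YGYR D=BOYY L=BWOW
Query: L face = BWOW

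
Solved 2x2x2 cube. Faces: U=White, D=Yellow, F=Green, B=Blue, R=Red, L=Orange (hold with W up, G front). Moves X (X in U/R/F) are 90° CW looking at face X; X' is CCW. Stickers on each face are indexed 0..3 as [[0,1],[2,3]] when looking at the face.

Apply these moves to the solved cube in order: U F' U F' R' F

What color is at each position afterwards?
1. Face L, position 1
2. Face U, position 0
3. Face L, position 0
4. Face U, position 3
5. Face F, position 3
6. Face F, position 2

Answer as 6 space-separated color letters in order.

After move 1 (U): U=WWWW F=RRGG R=BBRR B=OOBB L=GGOO
After move 2 (F'): F=RGRG U=WWBR R=YBYR D=GOYY L=GWOW
After move 3 (U): U=BWRW F=YBRG R=OOYR B=GWBB L=RGOW
After move 4 (F'): F=BGYR U=BWOY R=OOGR D=GWYY L=RWOR
After move 5 (R'): R=OROG U=BBOG F=BWYY D=GGYR B=YWWB
After move 6 (F): F=YBYW U=BBRW R=ORGG D=OOYR L=RGOG
Query 1: L[1] = G
Query 2: U[0] = B
Query 3: L[0] = R
Query 4: U[3] = W
Query 5: F[3] = W
Query 6: F[2] = Y

Answer: G B R W W Y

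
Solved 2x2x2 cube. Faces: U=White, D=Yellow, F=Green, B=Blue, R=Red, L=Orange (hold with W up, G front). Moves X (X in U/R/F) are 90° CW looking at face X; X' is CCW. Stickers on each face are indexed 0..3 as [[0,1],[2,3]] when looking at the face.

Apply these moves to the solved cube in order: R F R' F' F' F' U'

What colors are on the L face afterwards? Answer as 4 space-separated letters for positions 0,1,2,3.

Answer: B B O G

Derivation:
After move 1 (R): R=RRRR U=WGWG F=GYGY D=YBYB B=WBWB
After move 2 (F): F=GGYY U=WGOO R=WRGR D=RRYB L=OYOB
After move 3 (R'): R=RRWG U=WWOW F=GGYO D=RGYY B=BBRB
After move 4 (F'): F=GOGY U=WWRW R=GRRG D=YBYY L=OWOO
After move 5 (F'): F=OYGG U=WWGR R=BRYG D=WOYY L=OWOR
After move 6 (F'): F=YGOG U=WWBY R=ORWG D=WRYY L=OROG
After move 7 (U'): U=WYWB F=OROG R=YGWG B=ORRB L=BBOG
Query: L face = BBOG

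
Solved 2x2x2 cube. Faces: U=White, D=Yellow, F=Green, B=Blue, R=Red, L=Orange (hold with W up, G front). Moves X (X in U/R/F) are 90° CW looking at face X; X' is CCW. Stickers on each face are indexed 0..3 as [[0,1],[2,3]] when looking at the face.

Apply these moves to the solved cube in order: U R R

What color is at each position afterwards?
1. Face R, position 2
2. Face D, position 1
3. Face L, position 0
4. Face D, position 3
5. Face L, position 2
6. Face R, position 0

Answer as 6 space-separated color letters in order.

After move 1 (U): U=WWWW F=RRGG R=BBRR B=OOBB L=GGOO
After move 2 (R): R=RBRB U=WRWG F=RYGY D=YBYO B=WOWB
After move 3 (R): R=RRBB U=WYWY F=RBGO D=YWYW B=GORB
Query 1: R[2] = B
Query 2: D[1] = W
Query 3: L[0] = G
Query 4: D[3] = W
Query 5: L[2] = O
Query 6: R[0] = R

Answer: B W G W O R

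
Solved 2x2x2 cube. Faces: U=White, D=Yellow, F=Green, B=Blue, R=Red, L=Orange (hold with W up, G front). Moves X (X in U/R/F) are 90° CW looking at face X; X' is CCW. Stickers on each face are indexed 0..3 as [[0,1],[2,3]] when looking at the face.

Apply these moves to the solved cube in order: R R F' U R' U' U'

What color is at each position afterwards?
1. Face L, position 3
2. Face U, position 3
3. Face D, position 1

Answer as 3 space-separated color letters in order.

Answer: W R R

Derivation:
After move 1 (R): R=RRRR U=WGWG F=GYGY D=YBYB B=WBWB
After move 2 (R): R=RRRR U=WYWY F=GBGB D=YWYW B=GBGB
After move 3 (F'): F=BBGG U=WYRR R=WRYR D=OOYW L=OYOW
After move 4 (U): U=RWRY F=WRGG R=GBYR B=OYGB L=BBOW
After move 5 (R'): R=BRGY U=RGRO F=WWGY D=ORYG B=WYOB
After move 6 (U'): U=GORR F=BBGY R=WWGY B=BROB L=WYOW
After move 7 (U'): U=ORGR F=WYGY R=BBGY B=WWOB L=BROW
Query 1: L[3] = W
Query 2: U[3] = R
Query 3: D[1] = R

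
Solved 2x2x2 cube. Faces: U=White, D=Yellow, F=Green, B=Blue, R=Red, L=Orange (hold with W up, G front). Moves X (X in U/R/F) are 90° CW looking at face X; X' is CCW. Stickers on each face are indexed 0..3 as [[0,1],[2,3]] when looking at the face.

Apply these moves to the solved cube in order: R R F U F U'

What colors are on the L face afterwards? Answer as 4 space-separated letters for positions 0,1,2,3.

Answer: O Y O R

Derivation:
After move 1 (R): R=RRRR U=WGWG F=GYGY D=YBYB B=WBWB
After move 2 (R): R=RRRR U=WYWY F=GBGB D=YWYW B=GBGB
After move 3 (F): F=GGBB U=WYOO R=WRYR D=RRYW L=OYOW
After move 4 (U): U=OWOY F=WRBB R=GBYR B=OYGB L=GGOW
After move 5 (F): F=BWBR U=OWWG R=OBYR D=YGYW L=GROR
After move 6 (U'): U=WGOW F=GRBR R=BWYR B=OBGB L=OYOR
Query: L face = OYOR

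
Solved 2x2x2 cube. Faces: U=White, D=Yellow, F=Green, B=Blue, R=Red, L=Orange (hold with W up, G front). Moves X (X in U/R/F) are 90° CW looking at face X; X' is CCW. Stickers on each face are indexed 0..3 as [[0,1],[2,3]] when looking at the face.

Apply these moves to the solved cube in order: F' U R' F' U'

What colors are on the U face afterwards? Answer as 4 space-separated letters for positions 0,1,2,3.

After move 1 (F'): F=GGGG U=WWRR R=YRYR D=OOYY L=OWOW
After move 2 (U): U=RWRW F=YRGG R=BBYR B=OWBB L=GGOW
After move 3 (R'): R=BRBY U=RBRO F=YWGW D=ORYG B=YWOB
After move 4 (F'): F=WWYG U=RBBB R=RROY D=GWYG L=GOOR
After move 5 (U'): U=BBRB F=GOYG R=WWOY B=RROB L=YWOR
Query: U face = BBRB

Answer: B B R B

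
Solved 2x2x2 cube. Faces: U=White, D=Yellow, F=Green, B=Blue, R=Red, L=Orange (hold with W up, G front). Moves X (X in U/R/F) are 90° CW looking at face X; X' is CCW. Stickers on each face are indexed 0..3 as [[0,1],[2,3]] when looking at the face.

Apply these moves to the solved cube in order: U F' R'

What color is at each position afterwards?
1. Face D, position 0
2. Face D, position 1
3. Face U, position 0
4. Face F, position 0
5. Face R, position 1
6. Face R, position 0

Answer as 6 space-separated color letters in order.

After move 1 (U): U=WWWW F=RRGG R=BBRR B=OOBB L=GGOO
After move 2 (F'): F=RGRG U=WWBR R=YBYR D=GOYY L=GWOW
After move 3 (R'): R=BRYY U=WBBO F=RWRR D=GGYG B=YOOB
Query 1: D[0] = G
Query 2: D[1] = G
Query 3: U[0] = W
Query 4: F[0] = R
Query 5: R[1] = R
Query 6: R[0] = B

Answer: G G W R R B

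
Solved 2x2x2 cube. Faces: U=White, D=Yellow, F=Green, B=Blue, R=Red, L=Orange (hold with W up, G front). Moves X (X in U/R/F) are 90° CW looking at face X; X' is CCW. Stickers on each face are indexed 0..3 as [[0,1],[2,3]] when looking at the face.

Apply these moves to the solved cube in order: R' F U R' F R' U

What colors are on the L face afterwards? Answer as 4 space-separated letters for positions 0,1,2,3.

After move 1 (R'): R=RRRR U=WBWB F=GWGW D=YGYG B=YBYB
After move 2 (F): F=GGWW U=WBOO R=WRBR D=RRYG L=OYOG
After move 3 (U): U=OWOB F=WRWW R=YBBR B=OYYB L=GGOG
After move 4 (R'): R=BRYB U=OYOO F=WWWB D=RRYW B=GYRB
After move 5 (F): F=WWBW U=OYGG R=OROB D=YBYW L=GROR
After move 6 (R'): R=RBOO U=ORGG F=WYBG D=YWYW B=WYBB
After move 7 (U): U=GOGR F=RBBG R=WYOO B=GRBB L=WYOR
Query: L face = WYOR

Answer: W Y O R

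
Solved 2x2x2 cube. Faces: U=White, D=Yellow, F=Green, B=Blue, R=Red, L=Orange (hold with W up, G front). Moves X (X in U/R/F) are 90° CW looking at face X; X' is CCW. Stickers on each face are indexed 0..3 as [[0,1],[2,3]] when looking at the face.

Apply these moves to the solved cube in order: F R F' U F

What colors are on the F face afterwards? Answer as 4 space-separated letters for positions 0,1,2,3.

After move 1 (F): F=GGGG U=WWOO R=WRWR D=RRYY L=OYOY
After move 2 (R): R=WWRR U=WGOG F=GRGY D=RBYB B=OBWB
After move 3 (F'): F=RYGG U=WGWR R=BWRR D=YYYB L=OGOO
After move 4 (U): U=WWRG F=BWGG R=OBRR B=OGWB L=RYOO
After move 5 (F): F=GBGW U=WWOY R=RBGR D=ROYB L=RYOY
Query: F face = GBGW

Answer: G B G W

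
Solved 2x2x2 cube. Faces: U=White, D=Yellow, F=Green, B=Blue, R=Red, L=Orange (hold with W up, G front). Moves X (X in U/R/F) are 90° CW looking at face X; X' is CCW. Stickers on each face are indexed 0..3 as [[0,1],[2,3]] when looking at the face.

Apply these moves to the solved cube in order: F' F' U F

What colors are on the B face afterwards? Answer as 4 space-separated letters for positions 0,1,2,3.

Answer: O R B B

Derivation:
After move 1 (F'): F=GGGG U=WWRR R=YRYR D=OOYY L=OWOW
After move 2 (F'): F=GGGG U=WWYY R=OROR D=WWYY L=OROR
After move 3 (U): U=YWYW F=ORGG R=BBOR B=ORBB L=GGOR
After move 4 (F): F=GOGR U=YWRG R=YBWR D=OBYY L=GWOW
Query: B face = ORBB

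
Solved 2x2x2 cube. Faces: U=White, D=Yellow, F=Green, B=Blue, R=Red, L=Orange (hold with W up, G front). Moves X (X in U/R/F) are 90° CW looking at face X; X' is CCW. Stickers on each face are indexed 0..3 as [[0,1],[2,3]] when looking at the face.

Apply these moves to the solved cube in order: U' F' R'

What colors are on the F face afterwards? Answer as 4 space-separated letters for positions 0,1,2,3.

Answer: O W O R

Derivation:
After move 1 (U'): U=WWWW F=OOGG R=GGRR B=RRBB L=BBOO
After move 2 (F'): F=OGOG U=WWGR R=YGYR D=BOYY L=BWOW
After move 3 (R'): R=GRYY U=WBGR F=OWOR D=BGYG B=YROB
Query: F face = OWOR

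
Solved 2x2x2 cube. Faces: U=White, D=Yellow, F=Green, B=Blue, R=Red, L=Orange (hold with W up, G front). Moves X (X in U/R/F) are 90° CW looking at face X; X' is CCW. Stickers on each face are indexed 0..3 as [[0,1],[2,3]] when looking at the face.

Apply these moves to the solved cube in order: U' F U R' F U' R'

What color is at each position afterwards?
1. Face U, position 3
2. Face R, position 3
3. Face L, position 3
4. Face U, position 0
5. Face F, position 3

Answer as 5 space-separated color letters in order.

After move 1 (U'): U=WWWW F=OOGG R=GGRR B=RRBB L=BBOO
After move 2 (F): F=GOGO U=WWOB R=WGWR D=RGYY L=BYOY
After move 3 (U): U=OWBW F=WGGO R=RRWR B=BYBB L=GOOY
After move 4 (R'): R=RRRW U=OBBB F=WWGW D=RGYO B=YYGB
After move 5 (F): F=GWWW U=OBYO R=BRBW D=RRYO L=GROG
After move 6 (U'): U=BOOY F=GRWW R=GWBW B=BRGB L=YYOG
After move 7 (R'): R=WWGB U=BGOB F=GOWY D=RRYW B=ORRB
Query 1: U[3] = B
Query 2: R[3] = B
Query 3: L[3] = G
Query 4: U[0] = B
Query 5: F[3] = Y

Answer: B B G B Y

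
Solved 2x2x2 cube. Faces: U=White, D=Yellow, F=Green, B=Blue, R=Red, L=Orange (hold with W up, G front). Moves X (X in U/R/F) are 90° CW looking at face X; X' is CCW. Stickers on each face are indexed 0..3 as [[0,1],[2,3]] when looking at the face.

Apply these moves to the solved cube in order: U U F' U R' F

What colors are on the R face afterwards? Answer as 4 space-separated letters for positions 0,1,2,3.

After move 1 (U): U=WWWW F=RRGG R=BBRR B=OOBB L=GGOO
After move 2 (U): U=WWWW F=BBGG R=OORR B=GGBB L=RROO
After move 3 (F'): F=BGBG U=WWOR R=YOYR D=ROYY L=RWOW
After move 4 (U): U=OWRW F=YOBG R=GGYR B=RWBB L=BGOW
After move 5 (R'): R=GRGY U=OBRR F=YWBW D=ROYG B=YWOB
After move 6 (F): F=BYWW U=OBWG R=RRRY D=GGYG L=BROO
Query: R face = RRRY

Answer: R R R Y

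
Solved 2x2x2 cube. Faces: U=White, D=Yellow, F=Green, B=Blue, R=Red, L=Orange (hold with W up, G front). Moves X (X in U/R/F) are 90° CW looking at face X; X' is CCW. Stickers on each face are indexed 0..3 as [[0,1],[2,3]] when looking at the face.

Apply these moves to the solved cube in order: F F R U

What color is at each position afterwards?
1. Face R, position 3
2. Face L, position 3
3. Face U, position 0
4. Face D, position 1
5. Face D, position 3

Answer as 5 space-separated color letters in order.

Answer: R R Y B B

Derivation:
After move 1 (F): F=GGGG U=WWOO R=WRWR D=RRYY L=OYOY
After move 2 (F): F=GGGG U=WWYY R=OROR D=WWYY L=OROR
After move 3 (R): R=OORR U=WGYG F=GWGY D=WBYB B=YBWB
After move 4 (U): U=YWGG F=OOGY R=YBRR B=ORWB L=GWOR
Query 1: R[3] = R
Query 2: L[3] = R
Query 3: U[0] = Y
Query 4: D[1] = B
Query 5: D[3] = B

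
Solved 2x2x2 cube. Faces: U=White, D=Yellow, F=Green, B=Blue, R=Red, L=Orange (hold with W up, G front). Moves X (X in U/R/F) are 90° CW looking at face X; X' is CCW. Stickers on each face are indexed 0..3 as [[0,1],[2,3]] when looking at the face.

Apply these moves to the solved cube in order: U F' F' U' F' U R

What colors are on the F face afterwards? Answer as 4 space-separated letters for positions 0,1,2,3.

Answer: W B G Y

Derivation:
After move 1 (U): U=WWWW F=RRGG R=BBRR B=OOBB L=GGOO
After move 2 (F'): F=RGRG U=WWBR R=YBYR D=GOYY L=GWOW
After move 3 (F'): F=GGRR U=WWYY R=OBGR D=WWYY L=GROB
After move 4 (U'): U=WYWY F=GRRR R=GGGR B=OBBB L=OOOB
After move 5 (F'): F=RRGR U=WYGG R=WGWR D=OBYY L=OYOW
After move 6 (U): U=GWGY F=WGGR R=OBWR B=OYBB L=RROW
After move 7 (R): R=WORB U=GGGR F=WBGY D=OBYO B=YYWB
Query: F face = WBGY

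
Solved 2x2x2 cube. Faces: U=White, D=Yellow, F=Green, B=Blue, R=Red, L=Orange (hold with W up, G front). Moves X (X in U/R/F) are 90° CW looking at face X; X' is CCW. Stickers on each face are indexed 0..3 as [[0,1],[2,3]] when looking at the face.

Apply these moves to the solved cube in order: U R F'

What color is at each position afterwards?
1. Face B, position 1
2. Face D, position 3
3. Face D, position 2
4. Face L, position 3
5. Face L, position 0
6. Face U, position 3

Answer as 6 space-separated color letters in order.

After move 1 (U): U=WWWW F=RRGG R=BBRR B=OOBB L=GGOO
After move 2 (R): R=RBRB U=WRWG F=RYGY D=YBYO B=WOWB
After move 3 (F'): F=YYRG U=WRRR R=BBYB D=GOYO L=GGOW
Query 1: B[1] = O
Query 2: D[3] = O
Query 3: D[2] = Y
Query 4: L[3] = W
Query 5: L[0] = G
Query 6: U[3] = R

Answer: O O Y W G R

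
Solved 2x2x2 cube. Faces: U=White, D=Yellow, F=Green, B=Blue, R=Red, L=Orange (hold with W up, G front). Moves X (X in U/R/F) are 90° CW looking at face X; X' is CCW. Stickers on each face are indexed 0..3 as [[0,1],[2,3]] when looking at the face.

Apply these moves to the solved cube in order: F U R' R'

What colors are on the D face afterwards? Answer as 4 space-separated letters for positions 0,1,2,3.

Answer: R W Y W

Derivation:
After move 1 (F): F=GGGG U=WWOO R=WRWR D=RRYY L=OYOY
After move 2 (U): U=OWOW F=WRGG R=BBWR B=OYBB L=GGOY
After move 3 (R'): R=BRBW U=OBOO F=WWGW D=RRYG B=YYRB
After move 4 (R'): R=RWBB U=OROY F=WBGO D=RWYW B=GYRB
Query: D face = RWYW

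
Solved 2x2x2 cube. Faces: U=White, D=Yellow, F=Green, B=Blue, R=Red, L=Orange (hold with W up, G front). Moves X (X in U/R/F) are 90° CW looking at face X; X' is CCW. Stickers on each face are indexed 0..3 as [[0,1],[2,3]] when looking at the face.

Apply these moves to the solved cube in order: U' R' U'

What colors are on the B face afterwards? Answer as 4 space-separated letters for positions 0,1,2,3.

After move 1 (U'): U=WWWW F=OOGG R=GGRR B=RRBB L=BBOO
After move 2 (R'): R=GRGR U=WBWR F=OWGW D=YOYG B=YRYB
After move 3 (U'): U=BRWW F=BBGW R=OWGR B=GRYB L=YROO
Query: B face = GRYB

Answer: G R Y B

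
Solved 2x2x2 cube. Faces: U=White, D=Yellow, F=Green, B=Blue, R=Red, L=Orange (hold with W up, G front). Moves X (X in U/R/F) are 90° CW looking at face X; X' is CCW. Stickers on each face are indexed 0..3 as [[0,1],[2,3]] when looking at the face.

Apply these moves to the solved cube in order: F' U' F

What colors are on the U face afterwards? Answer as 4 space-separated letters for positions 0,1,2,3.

After move 1 (F'): F=GGGG U=WWRR R=YRYR D=OOYY L=OWOW
After move 2 (U'): U=WRWR F=OWGG R=GGYR B=YRBB L=BBOW
After move 3 (F): F=GOGW U=WRWB R=WGRR D=YGYY L=BOOO
Query: U face = WRWB

Answer: W R W B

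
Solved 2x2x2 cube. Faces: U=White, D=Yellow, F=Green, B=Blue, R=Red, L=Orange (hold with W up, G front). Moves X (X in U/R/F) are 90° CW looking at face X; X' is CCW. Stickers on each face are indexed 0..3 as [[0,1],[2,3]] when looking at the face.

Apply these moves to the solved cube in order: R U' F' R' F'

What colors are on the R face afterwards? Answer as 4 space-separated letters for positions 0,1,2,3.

Answer: Y R B Y

Derivation:
After move 1 (R): R=RRRR U=WGWG F=GYGY D=YBYB B=WBWB
After move 2 (U'): U=GGWW F=OOGY R=GYRR B=RRWB L=WBOO
After move 3 (F'): F=OYOG U=GGGR R=BYYR D=BOYB L=WWOW
After move 4 (R'): R=YRBY U=GWGR F=OGOR D=BYYG B=BROB
After move 5 (F'): F=GROO U=GWYB R=YRBY D=WWYG L=WROG
Query: R face = YRBY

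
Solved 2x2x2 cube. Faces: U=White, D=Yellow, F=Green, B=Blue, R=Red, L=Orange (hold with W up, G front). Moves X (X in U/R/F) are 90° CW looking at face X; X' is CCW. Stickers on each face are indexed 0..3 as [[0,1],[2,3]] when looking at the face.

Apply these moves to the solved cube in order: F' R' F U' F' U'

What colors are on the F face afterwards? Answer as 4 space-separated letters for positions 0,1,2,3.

After move 1 (F'): F=GGGG U=WWRR R=YRYR D=OOYY L=OWOW
After move 2 (R'): R=RRYY U=WBRB F=GWGR D=OGYG B=YBOB
After move 3 (F): F=GGRW U=WBWW R=RRBY D=YRYG L=OOOG
After move 4 (U'): U=BWWW F=OORW R=GGBY B=RROB L=YBOG
After move 5 (F'): F=OWOR U=BWGB R=RGYY D=BGYG L=YWOW
After move 6 (U'): U=WBBG F=YWOR R=OWYY B=RGOB L=RROW
Query: F face = YWOR

Answer: Y W O R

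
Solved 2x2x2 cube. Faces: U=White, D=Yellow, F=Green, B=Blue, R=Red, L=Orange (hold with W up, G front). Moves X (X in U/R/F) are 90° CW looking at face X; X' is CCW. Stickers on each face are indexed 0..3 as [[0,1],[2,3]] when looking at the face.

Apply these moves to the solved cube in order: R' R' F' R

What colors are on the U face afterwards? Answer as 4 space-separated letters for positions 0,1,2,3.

After move 1 (R'): R=RRRR U=WBWB F=GWGW D=YGYG B=YBYB
After move 2 (R'): R=RRRR U=WYWY F=GBGB D=YWYW B=GBGB
After move 3 (F'): F=BBGG U=WYRR R=WRYR D=OOYW L=OYOW
After move 4 (R): R=YWRR U=WBRG F=BOGW D=OGYG B=RBYB
Query: U face = WBRG

Answer: W B R G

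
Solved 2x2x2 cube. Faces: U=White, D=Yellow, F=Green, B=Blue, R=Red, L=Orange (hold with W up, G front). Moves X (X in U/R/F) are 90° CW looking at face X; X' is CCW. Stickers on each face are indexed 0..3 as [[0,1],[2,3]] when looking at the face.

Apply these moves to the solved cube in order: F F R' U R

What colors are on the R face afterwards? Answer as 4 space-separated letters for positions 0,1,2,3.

After move 1 (F): F=GGGG U=WWOO R=WRWR D=RRYY L=OYOY
After move 2 (F): F=GGGG U=WWYY R=OROR D=WWYY L=OROR
After move 3 (R'): R=RROO U=WBYB F=GWGY D=WGYG B=YBWB
After move 4 (U): U=YWBB F=RRGY R=YBOO B=ORWB L=GWOR
After move 5 (R): R=OYOB U=YRBY F=RGGG D=WWYO B=BRWB
Query: R face = OYOB

Answer: O Y O B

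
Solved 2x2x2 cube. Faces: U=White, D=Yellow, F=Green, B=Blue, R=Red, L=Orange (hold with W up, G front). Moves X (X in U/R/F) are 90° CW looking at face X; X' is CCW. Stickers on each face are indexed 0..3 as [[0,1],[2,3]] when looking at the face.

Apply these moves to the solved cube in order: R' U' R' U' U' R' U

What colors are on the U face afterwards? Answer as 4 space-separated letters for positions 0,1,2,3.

After move 1 (R'): R=RRRR U=WBWB F=GWGW D=YGYG B=YBYB
After move 2 (U'): U=BBWW F=OOGW R=GWRR B=RRYB L=YBOO
After move 3 (R'): R=WRGR U=BYWR F=OBGW D=YOYW B=GRGB
After move 4 (U'): U=YRBW F=YBGW R=OBGR B=WRGB L=GROO
After move 5 (U'): U=RWYB F=GRGW R=YBGR B=OBGB L=WROO
After move 6 (R'): R=BRYG U=RGYO F=GWGB D=YRYW B=WBOB
After move 7 (U): U=YROG F=BRGB R=WBYG B=WROB L=GWOO
Query: U face = YROG

Answer: Y R O G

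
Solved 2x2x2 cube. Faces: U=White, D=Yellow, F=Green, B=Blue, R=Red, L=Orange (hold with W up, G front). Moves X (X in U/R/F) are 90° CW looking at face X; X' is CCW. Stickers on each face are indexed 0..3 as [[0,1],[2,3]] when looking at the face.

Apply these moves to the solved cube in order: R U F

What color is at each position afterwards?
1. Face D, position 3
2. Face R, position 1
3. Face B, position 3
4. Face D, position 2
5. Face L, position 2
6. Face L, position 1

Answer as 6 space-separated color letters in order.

Answer: B B B Y O Y

Derivation:
After move 1 (R): R=RRRR U=WGWG F=GYGY D=YBYB B=WBWB
After move 2 (U): U=WWGG F=RRGY R=WBRR B=OOWB L=GYOO
After move 3 (F): F=GRYR U=WWOY R=GBGR D=RWYB L=GYOB
Query 1: D[3] = B
Query 2: R[1] = B
Query 3: B[3] = B
Query 4: D[2] = Y
Query 5: L[2] = O
Query 6: L[1] = Y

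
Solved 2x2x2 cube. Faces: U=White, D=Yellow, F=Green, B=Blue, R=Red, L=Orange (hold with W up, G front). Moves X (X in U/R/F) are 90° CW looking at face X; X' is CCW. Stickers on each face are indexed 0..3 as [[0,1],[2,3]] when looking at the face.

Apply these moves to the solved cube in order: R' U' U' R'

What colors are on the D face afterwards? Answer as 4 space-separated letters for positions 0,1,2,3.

After move 1 (R'): R=RRRR U=WBWB F=GWGW D=YGYG B=YBYB
After move 2 (U'): U=BBWW F=OOGW R=GWRR B=RRYB L=YBOO
After move 3 (U'): U=BWBW F=YBGW R=OORR B=GWYB L=RROO
After move 4 (R'): R=OROR U=BYBG F=YWGW D=YBYW B=GWGB
Query: D face = YBYW

Answer: Y B Y W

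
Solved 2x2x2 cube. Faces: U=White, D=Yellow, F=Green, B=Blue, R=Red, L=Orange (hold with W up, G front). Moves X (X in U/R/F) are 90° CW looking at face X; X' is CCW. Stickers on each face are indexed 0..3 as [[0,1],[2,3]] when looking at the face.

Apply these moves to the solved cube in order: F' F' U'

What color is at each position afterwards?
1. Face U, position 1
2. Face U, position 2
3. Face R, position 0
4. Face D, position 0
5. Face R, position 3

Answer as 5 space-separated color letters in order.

After move 1 (F'): F=GGGG U=WWRR R=YRYR D=OOYY L=OWOW
After move 2 (F'): F=GGGG U=WWYY R=OROR D=WWYY L=OROR
After move 3 (U'): U=WYWY F=ORGG R=GGOR B=ORBB L=BBOR
Query 1: U[1] = Y
Query 2: U[2] = W
Query 3: R[0] = G
Query 4: D[0] = W
Query 5: R[3] = R

Answer: Y W G W R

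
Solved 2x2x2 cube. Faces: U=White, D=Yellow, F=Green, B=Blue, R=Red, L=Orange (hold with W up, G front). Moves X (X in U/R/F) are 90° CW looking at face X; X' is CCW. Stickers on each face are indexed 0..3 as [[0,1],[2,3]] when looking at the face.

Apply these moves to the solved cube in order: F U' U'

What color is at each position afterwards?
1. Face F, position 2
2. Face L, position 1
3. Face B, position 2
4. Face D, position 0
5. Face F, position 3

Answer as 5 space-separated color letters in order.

Answer: G R B R G

Derivation:
After move 1 (F): F=GGGG U=WWOO R=WRWR D=RRYY L=OYOY
After move 2 (U'): U=WOWO F=OYGG R=GGWR B=WRBB L=BBOY
After move 3 (U'): U=OOWW F=BBGG R=OYWR B=GGBB L=WROY
Query 1: F[2] = G
Query 2: L[1] = R
Query 3: B[2] = B
Query 4: D[0] = R
Query 5: F[3] = G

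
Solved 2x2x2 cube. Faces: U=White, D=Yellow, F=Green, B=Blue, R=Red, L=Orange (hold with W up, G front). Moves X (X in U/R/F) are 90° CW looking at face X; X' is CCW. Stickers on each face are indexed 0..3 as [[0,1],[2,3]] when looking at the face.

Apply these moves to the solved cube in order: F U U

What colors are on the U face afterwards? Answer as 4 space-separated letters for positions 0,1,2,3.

After move 1 (F): F=GGGG U=WWOO R=WRWR D=RRYY L=OYOY
After move 2 (U): U=OWOW F=WRGG R=BBWR B=OYBB L=GGOY
After move 3 (U): U=OOWW F=BBGG R=OYWR B=GGBB L=WROY
Query: U face = OOWW

Answer: O O W W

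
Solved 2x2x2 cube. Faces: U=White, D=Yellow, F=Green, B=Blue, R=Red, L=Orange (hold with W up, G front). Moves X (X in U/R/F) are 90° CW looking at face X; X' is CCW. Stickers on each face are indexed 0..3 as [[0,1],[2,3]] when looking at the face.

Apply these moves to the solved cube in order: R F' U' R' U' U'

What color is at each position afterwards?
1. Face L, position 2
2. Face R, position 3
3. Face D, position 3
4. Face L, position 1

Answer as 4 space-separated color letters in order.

Answer: O Y G R

Derivation:
After move 1 (R): R=RRRR U=WGWG F=GYGY D=YBYB B=WBWB
After move 2 (F'): F=YYGG U=WGRR R=BRYR D=OOYB L=OGOW
After move 3 (U'): U=GRWR F=OGGG R=YYYR B=BRWB L=WBOW
After move 4 (R'): R=YRYY U=GWWB F=ORGR D=OGYG B=BROB
After move 5 (U'): U=WBGW F=WBGR R=ORYY B=YROB L=BROW
After move 6 (U'): U=BWWG F=BRGR R=WBYY B=OROB L=YROW
Query 1: L[2] = O
Query 2: R[3] = Y
Query 3: D[3] = G
Query 4: L[1] = R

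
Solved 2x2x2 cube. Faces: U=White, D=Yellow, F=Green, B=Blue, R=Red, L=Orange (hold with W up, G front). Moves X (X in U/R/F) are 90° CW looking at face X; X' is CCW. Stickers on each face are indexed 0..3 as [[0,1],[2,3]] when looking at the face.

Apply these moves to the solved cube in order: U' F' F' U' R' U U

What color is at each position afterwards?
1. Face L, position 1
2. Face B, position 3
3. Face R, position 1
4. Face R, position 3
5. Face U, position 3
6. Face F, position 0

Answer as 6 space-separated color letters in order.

After move 1 (U'): U=WWWW F=OOGG R=GGRR B=RRBB L=BBOO
After move 2 (F'): F=OGOG U=WWGR R=YGYR D=BOYY L=BWOW
After move 3 (F'): F=GGOO U=WWYY R=OGBR D=WWYY L=BROG
After move 4 (U'): U=WYWY F=BROO R=GGBR B=OGBB L=RROG
After move 5 (R'): R=GRGB U=WBWO F=BYOY D=WRYO B=YGWB
After move 6 (U): U=WWOB F=GROY R=YGGB B=RRWB L=BYOG
After move 7 (U): U=OWBW F=YGOY R=RRGB B=BYWB L=GROG
Query 1: L[1] = R
Query 2: B[3] = B
Query 3: R[1] = R
Query 4: R[3] = B
Query 5: U[3] = W
Query 6: F[0] = Y

Answer: R B R B W Y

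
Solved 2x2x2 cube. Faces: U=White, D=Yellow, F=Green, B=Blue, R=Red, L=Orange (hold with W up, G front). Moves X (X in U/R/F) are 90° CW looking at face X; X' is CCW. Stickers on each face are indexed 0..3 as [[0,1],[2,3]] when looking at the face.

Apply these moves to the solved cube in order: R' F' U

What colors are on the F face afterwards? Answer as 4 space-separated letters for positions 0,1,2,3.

After move 1 (R'): R=RRRR U=WBWB F=GWGW D=YGYG B=YBYB
After move 2 (F'): F=WWGG U=WBRR R=GRYR D=OOYG L=OBOW
After move 3 (U): U=RWRB F=GRGG R=YBYR B=OBYB L=WWOW
Query: F face = GRGG

Answer: G R G G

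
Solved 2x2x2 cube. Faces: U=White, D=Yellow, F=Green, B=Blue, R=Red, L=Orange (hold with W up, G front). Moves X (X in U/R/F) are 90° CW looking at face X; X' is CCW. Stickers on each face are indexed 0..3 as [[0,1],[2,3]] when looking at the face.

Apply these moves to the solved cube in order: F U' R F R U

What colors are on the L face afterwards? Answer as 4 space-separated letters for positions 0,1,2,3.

After move 1 (F): F=GGGG U=WWOO R=WRWR D=RRYY L=OYOY
After move 2 (U'): U=WOWO F=OYGG R=GGWR B=WRBB L=BBOY
After move 3 (R): R=WGRG U=WYWG F=ORGY D=RBYW B=OROB
After move 4 (F): F=GOYR U=WYYB R=WGGG D=RWYW L=BROB
After move 5 (R): R=GWGG U=WOYR F=GWYW D=ROYO B=BRYB
After move 6 (U): U=YWRO F=GWYW R=BRGG B=BRYB L=GWOB
Query: L face = GWOB

Answer: G W O B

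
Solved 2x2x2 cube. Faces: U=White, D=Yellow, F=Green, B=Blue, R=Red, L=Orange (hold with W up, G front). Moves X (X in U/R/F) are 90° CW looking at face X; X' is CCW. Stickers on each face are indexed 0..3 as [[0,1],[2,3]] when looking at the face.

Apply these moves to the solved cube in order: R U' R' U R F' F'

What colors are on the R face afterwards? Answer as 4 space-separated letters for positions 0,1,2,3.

Answer: O B G R

Derivation:
After move 1 (R): R=RRRR U=WGWG F=GYGY D=YBYB B=WBWB
After move 2 (U'): U=GGWW F=OOGY R=GYRR B=RRWB L=WBOO
After move 3 (R'): R=YRGR U=GWWR F=OGGW D=YOYY B=BRBB
After move 4 (U): U=WGRW F=YRGW R=BRGR B=WBBB L=OGOO
After move 5 (R): R=GBRR U=WRRW F=YOGY D=YBYW B=WBGB
After move 6 (F'): F=OYYG U=WRGR R=BBYR D=GOYW L=OWOR
After move 7 (F'): F=YGOY U=WRBY R=OBGR D=WRYW L=OROG
Query: R face = OBGR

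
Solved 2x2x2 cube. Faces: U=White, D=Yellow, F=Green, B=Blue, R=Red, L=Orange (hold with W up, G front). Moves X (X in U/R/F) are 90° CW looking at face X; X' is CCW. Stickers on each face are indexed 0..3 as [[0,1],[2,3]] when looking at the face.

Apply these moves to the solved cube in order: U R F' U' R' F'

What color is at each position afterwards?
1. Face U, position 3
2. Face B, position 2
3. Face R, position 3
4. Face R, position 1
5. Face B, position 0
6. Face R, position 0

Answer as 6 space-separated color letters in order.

After move 1 (U): U=WWWW F=RRGG R=BBRR B=OOBB L=GGOO
After move 2 (R): R=RBRB U=WRWG F=RYGY D=YBYO B=WOWB
After move 3 (F'): F=YYRG U=WRRR R=BBYB D=GOYO L=GGOW
After move 4 (U'): U=RRWR F=GGRG R=YYYB B=BBWB L=WOOW
After move 5 (R'): R=YBYY U=RWWB F=GRRR D=GGYG B=OBOB
After move 6 (F'): F=RRGR U=RWYY R=GBGY D=OWYG L=WBOW
Query 1: U[3] = Y
Query 2: B[2] = O
Query 3: R[3] = Y
Query 4: R[1] = B
Query 5: B[0] = O
Query 6: R[0] = G

Answer: Y O Y B O G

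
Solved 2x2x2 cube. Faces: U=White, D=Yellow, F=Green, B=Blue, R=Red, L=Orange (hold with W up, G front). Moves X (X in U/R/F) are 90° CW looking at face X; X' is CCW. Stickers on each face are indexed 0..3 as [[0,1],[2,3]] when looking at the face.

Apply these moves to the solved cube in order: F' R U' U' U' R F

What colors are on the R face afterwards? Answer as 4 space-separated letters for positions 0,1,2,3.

After move 1 (F'): F=GGGG U=WWRR R=YRYR D=OOYY L=OWOW
After move 2 (R): R=YYRR U=WGRG F=GOGY D=OBYB B=RBWB
After move 3 (U'): U=GGWR F=OWGY R=GORR B=YYWB L=RBOW
After move 4 (U'): U=GRGW F=RBGY R=OWRR B=GOWB L=YYOW
After move 5 (U'): U=RWGG F=YYGY R=RBRR B=OWWB L=GOOW
After move 6 (R): R=RRRB U=RYGY F=YBGB D=OWYO B=GWWB
After move 7 (F): F=GYBB U=RYWO R=GRYB D=RRYO L=GOOW
Query: R face = GRYB

Answer: G R Y B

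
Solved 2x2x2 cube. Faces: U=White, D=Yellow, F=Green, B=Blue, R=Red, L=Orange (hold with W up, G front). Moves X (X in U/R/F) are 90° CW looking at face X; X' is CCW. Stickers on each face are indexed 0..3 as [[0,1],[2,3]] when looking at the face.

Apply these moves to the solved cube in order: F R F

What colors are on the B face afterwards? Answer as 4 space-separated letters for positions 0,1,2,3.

After move 1 (F): F=GGGG U=WWOO R=WRWR D=RRYY L=OYOY
After move 2 (R): R=WWRR U=WGOG F=GRGY D=RBYB B=OBWB
After move 3 (F): F=GGYR U=WGYY R=OWGR D=RWYB L=OROB
Query: B face = OBWB

Answer: O B W B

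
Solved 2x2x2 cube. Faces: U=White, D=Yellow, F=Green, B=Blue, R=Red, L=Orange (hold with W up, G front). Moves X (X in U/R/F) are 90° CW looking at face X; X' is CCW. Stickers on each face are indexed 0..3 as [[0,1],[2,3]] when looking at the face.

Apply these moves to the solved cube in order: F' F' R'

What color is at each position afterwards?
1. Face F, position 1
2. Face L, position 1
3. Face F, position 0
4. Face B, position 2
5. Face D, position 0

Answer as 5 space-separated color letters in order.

Answer: W R G W W

Derivation:
After move 1 (F'): F=GGGG U=WWRR R=YRYR D=OOYY L=OWOW
After move 2 (F'): F=GGGG U=WWYY R=OROR D=WWYY L=OROR
After move 3 (R'): R=RROO U=WBYB F=GWGY D=WGYG B=YBWB
Query 1: F[1] = W
Query 2: L[1] = R
Query 3: F[0] = G
Query 4: B[2] = W
Query 5: D[0] = W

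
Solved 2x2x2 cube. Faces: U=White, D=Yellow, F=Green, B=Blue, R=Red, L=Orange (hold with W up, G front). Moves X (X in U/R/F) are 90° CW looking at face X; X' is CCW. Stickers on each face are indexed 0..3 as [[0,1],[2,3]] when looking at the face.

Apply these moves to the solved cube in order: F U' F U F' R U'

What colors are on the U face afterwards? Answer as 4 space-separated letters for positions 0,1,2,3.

Answer: Y G Y W

Derivation:
After move 1 (F): F=GGGG U=WWOO R=WRWR D=RRYY L=OYOY
After move 2 (U'): U=WOWO F=OYGG R=GGWR B=WRBB L=BBOY
After move 3 (F): F=GOGY U=WOYB R=WGOR D=WGYY L=BROR
After move 4 (U): U=YWBO F=WGGY R=WROR B=BRBB L=GOOR
After move 5 (F'): F=GYWG U=YWWO R=GRWR D=ORYY L=GOOB
After move 6 (R): R=WGRR U=YYWG F=GRWY D=OBYB B=ORWB
After move 7 (U'): U=YGYW F=GOWY R=GRRR B=WGWB L=OROB
Query: U face = YGYW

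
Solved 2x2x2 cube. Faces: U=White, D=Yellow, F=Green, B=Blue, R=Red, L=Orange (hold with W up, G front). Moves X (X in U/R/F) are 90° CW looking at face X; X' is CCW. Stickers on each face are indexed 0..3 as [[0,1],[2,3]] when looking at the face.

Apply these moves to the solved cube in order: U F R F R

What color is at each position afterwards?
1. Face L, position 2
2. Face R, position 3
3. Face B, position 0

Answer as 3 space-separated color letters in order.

After move 1 (U): U=WWWW F=RRGG R=BBRR B=OOBB L=GGOO
After move 2 (F): F=GRGR U=WWOG R=WBWR D=RBYY L=GYOY
After move 3 (R): R=WWRB U=WROR F=GBGY D=RBYO B=GOWB
After move 4 (F): F=GGYB U=WRYY R=OWRB D=RWYO L=GROB
After move 5 (R): R=ROBW U=WGYB F=GWYO D=RWYG B=YORB
Query 1: L[2] = O
Query 2: R[3] = W
Query 3: B[0] = Y

Answer: O W Y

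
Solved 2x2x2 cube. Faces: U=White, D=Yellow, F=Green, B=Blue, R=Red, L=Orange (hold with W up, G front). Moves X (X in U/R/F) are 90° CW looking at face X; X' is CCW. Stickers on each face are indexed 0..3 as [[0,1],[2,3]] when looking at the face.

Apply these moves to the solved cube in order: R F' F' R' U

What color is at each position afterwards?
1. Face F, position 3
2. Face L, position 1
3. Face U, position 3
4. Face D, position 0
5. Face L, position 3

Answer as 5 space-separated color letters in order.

Answer: Y G W G R

Derivation:
After move 1 (R): R=RRRR U=WGWG F=GYGY D=YBYB B=WBWB
After move 2 (F'): F=YYGG U=WGRR R=BRYR D=OOYB L=OGOW
After move 3 (F'): F=YGYG U=WGBY R=OROR D=GWYB L=OROR
After move 4 (R'): R=RROO U=WWBW F=YGYY D=GGYG B=BBWB
After move 5 (U): U=BWWW F=RRYY R=BBOO B=ORWB L=YGOR
Query 1: F[3] = Y
Query 2: L[1] = G
Query 3: U[3] = W
Query 4: D[0] = G
Query 5: L[3] = R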